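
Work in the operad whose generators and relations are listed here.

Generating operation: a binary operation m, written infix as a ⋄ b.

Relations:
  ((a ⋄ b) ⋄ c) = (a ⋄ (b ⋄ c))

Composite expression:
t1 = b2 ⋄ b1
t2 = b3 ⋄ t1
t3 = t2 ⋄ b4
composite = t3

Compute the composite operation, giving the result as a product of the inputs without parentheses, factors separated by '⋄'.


Key point: m is associative — brackets drop, the b-order remains.
(b2 ⋄ b1) reduces to b2 ⋄ b1
(b3 ⋄ (b2 ⋄ b1)) reduces to b3 ⋄ b2 ⋄ b1
((b3 ⋄ (b2 ⋄ b1)) ⋄ b4) reduces to b3 ⋄ b2 ⋄ b1 ⋄ b4

b3 ⋄ b2 ⋄ b1 ⋄ b4


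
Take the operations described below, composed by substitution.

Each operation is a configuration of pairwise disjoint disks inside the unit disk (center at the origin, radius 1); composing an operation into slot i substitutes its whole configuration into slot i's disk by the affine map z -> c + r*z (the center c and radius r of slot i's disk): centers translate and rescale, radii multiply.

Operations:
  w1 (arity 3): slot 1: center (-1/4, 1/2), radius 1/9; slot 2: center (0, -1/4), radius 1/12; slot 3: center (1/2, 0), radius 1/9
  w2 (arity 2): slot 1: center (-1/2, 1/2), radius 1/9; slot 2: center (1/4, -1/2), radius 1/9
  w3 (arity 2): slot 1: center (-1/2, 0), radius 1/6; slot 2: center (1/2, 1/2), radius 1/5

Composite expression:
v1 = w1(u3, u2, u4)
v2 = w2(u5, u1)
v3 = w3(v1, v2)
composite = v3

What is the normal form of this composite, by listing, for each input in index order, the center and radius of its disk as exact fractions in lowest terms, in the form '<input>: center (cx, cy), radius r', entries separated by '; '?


u1: center (11/20, 2/5), radius 1/45; u2: center (-1/2, -1/24), radius 1/72; u3: center (-13/24, 1/12), radius 1/54; u4: center (-5/12, 0), radius 1/54; u5: center (2/5, 3/5), radius 1/45


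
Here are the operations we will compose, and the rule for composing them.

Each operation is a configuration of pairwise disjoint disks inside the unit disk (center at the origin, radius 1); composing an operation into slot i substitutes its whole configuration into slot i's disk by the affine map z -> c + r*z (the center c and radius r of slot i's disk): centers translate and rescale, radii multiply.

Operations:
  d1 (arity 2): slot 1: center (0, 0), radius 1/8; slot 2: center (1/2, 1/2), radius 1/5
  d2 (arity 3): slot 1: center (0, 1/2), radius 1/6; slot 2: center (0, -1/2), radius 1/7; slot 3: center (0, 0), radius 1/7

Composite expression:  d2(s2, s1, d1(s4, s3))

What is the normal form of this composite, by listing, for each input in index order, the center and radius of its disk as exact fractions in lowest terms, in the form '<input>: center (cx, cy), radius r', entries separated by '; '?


s1: center (0, -1/2), radius 1/7; s2: center (0, 1/2), radius 1/6; s3: center (1/14, 1/14), radius 1/35; s4: center (0, 0), radius 1/56

Below d2, radii multiply path by path; the s-disk centers shift.
input s2: applying the 1 nested substitution gives center (0, 1/2), radius 1/6
input s1: applying the 1 nested substitution gives center (0, -1/2), radius 1/7
input s4: applying the 2 nested substitutions gives center (0, 0), radius 1/56
input s3: applying the 2 nested substitutions gives center (1/14, 1/14), radius 1/35


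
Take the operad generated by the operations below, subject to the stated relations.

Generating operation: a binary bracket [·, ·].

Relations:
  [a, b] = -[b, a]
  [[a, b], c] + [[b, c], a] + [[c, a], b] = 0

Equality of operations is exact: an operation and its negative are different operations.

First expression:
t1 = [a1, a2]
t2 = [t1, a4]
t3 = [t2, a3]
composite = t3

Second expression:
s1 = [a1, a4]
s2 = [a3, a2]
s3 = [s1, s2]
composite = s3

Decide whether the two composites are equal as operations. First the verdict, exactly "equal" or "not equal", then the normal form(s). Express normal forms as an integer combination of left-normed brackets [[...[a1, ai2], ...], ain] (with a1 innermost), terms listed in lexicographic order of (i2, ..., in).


not equal; first: [[[a1, a2], a4], a3]; second: -[[[a1, a4], a2], a3] + [[[a1, a4], a3], a2]


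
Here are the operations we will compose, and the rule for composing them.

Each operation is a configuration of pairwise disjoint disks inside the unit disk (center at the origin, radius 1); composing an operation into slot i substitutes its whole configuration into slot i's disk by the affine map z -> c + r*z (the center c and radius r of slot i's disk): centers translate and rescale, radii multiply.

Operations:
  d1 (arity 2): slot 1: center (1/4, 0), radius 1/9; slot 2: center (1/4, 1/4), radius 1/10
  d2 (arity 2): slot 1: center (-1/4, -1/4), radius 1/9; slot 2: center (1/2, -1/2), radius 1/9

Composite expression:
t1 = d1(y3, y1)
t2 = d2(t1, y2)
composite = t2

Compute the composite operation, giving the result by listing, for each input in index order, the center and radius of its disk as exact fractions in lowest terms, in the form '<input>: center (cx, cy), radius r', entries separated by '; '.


y1: center (-2/9, -2/9), radius 1/90; y2: center (1/2, -1/2), radius 1/9; y3: center (-2/9, -1/4), radius 1/81


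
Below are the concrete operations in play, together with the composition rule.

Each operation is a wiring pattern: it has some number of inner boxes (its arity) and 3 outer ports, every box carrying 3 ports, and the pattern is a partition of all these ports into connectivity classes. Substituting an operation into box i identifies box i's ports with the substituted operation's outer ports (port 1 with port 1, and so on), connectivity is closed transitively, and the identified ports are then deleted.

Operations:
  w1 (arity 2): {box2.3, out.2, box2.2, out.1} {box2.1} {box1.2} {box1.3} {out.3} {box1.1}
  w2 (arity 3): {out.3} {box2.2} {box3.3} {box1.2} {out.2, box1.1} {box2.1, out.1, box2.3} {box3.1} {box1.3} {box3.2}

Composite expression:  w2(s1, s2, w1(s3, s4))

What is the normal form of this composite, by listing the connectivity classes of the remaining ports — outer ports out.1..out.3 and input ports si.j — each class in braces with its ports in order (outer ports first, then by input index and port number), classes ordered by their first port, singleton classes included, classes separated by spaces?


{out.1, s2.1, s2.3} {out.2, s1.1} {out.3} {s1.2} {s1.3} {s2.2} {s3.1} {s3.2} {s3.3} {s4.1} {s4.2, s4.3}

Two ports join when wires chain via w2-identified ports.
composing w1 on (s3, s4), with out.j its own outer ports: {out.1, out.2, s4.2, s4.3} {out.3} {s3.1} {s3.2} {s3.3} {s4.1}
composing w2 on (s1, s2, s3, s4), with out.j its own outer ports: {out.1, s2.1, s2.3} {out.2, s1.1} {out.3} {s1.2} {s1.3} {s2.2} {s3.1} {s3.2} {s3.3} {s4.1} {s4.2, s4.3}


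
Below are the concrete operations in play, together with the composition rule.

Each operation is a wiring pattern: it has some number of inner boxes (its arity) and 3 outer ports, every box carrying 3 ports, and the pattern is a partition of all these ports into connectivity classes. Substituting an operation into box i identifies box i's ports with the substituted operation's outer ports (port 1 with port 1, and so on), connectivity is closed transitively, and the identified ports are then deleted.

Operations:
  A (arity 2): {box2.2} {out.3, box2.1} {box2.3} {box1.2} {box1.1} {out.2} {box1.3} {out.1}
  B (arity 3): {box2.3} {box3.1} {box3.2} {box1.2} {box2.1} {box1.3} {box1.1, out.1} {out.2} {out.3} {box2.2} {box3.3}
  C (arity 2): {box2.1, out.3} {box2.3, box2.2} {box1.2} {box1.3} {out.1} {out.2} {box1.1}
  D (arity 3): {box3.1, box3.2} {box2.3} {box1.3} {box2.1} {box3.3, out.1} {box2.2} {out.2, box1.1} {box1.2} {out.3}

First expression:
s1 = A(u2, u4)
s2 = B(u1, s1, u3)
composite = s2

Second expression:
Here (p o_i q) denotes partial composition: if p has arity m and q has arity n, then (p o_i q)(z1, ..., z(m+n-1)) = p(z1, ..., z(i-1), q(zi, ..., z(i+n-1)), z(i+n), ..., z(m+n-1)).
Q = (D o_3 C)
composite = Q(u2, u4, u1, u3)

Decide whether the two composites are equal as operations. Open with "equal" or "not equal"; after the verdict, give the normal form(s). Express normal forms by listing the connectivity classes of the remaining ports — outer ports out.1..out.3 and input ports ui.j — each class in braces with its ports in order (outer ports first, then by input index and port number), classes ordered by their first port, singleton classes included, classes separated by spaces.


not equal — first {out.1, u1.1} {out.2} {out.3} {u1.2} {u1.3} {u2.1} {u2.2} {u2.3} {u3.1} {u3.2} {u3.3} {u4.1} {u4.2} {u4.3}, second {out.1, u3.1} {out.2, u2.1} {out.3} {u1.1} {u1.2} {u1.3} {u2.2} {u2.3} {u3.2, u3.3} {u4.1} {u4.2} {u4.3}

The first composite normalizes to {out.1, u1.1} {out.2} {out.3} {u1.2} {u1.3} {u2.1} {u2.2} {u2.3} {u3.1} {u3.2} {u3.3} {u4.1} {u4.2} {u4.3}
The second composite normalizes to {out.1, u3.1} {out.2, u2.1} {out.3} {u1.1} {u1.2} {u1.3} {u2.2} {u2.3} {u3.2, u3.3} {u4.1} {u4.2} {u4.3}
The normal forms differ: not equal.


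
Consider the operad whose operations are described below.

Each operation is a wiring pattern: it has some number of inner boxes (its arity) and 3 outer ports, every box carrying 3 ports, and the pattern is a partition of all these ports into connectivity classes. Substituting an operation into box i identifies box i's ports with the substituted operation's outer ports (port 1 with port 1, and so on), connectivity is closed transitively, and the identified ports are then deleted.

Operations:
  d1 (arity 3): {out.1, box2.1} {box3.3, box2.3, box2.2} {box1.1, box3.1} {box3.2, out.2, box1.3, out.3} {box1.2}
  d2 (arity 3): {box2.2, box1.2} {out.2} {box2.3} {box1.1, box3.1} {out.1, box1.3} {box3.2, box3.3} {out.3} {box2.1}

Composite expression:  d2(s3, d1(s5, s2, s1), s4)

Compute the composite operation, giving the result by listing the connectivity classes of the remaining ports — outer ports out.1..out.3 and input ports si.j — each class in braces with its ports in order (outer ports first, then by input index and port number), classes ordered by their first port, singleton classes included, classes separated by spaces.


{out.1, s3.3} {out.2} {out.3} {s1.1, s5.1} {s1.2, s3.2, s5.3} {s1.3, s2.2, s2.3} {s2.1} {s3.1, s4.1} {s4.2, s4.3} {s5.2}

Reachability decides: close wires over d2-identified ports.
composing d1 on (s5, s2, s1), with out.j its own outer ports: {out.1, s2.1} {out.2, out.3, s1.2, s5.3} {s1.1, s5.1} {s1.3, s2.2, s2.3} {s5.2}
composing d2 on (s3, s5, s2, s1, s4), with out.j its own outer ports: {out.1, s3.3} {out.2} {out.3} {s1.1, s5.1} {s1.2, s3.2, s5.3} {s1.3, s2.2, s2.3} {s2.1} {s3.1, s4.1} {s4.2, s4.3} {s5.2}


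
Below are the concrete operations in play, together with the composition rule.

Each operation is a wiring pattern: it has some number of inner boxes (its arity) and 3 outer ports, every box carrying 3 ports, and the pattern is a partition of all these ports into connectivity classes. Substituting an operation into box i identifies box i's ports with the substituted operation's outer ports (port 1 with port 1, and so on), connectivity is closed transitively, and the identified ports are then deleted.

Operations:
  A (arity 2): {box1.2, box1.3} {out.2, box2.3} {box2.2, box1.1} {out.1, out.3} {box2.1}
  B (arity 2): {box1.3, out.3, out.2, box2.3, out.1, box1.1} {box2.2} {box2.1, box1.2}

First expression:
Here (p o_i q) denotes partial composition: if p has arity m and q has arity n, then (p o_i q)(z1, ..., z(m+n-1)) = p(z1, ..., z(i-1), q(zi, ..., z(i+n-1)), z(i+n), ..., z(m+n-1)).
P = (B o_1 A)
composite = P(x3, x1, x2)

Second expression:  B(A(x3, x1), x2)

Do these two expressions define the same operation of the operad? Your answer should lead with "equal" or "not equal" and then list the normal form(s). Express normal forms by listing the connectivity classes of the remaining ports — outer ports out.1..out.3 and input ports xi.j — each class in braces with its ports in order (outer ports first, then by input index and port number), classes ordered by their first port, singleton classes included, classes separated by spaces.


equal; both compose to {out.1, out.2, out.3, x2.3} {x1.1} {x1.2, x3.1} {x1.3, x2.1} {x2.2} {x3.2, x3.3}

The first composite normalizes to {out.1, out.2, out.3, x2.3} {x1.1} {x1.2, x3.1} {x1.3, x2.1} {x2.2} {x3.2, x3.3}
The second composite normalizes to {out.1, out.2, out.3, x2.3} {x1.1} {x1.2, x3.1} {x1.3, x2.1} {x2.2} {x3.2, x3.3}
Same normal form: equal.


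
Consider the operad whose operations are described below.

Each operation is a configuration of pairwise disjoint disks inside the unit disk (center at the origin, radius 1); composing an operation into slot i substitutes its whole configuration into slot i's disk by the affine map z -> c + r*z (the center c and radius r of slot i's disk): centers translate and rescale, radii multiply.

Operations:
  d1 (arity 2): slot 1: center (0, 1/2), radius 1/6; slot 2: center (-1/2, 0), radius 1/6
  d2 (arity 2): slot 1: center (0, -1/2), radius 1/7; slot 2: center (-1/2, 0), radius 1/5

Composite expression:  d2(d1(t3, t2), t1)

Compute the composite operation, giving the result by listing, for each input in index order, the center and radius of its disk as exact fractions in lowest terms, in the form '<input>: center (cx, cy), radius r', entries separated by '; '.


t1: center (-1/2, 0), radius 1/5; t2: center (-1/14, -1/2), radius 1/42; t3: center (0, -3/7), radius 1/42


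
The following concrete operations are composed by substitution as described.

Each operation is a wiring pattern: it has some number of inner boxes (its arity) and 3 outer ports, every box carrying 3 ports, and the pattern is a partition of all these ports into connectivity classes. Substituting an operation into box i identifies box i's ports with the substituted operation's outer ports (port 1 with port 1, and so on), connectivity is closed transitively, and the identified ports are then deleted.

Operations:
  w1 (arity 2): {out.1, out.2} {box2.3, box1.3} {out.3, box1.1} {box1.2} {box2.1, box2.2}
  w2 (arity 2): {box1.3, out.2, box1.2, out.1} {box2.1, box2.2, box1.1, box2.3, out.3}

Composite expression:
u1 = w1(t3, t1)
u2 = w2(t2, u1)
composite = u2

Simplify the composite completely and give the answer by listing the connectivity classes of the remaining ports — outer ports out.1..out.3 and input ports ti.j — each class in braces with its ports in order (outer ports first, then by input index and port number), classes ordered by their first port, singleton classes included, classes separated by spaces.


{out.1, out.2, t2.2, t2.3} {out.3, t2.1, t3.1} {t1.1, t1.2} {t1.3, t3.3} {t3.2}


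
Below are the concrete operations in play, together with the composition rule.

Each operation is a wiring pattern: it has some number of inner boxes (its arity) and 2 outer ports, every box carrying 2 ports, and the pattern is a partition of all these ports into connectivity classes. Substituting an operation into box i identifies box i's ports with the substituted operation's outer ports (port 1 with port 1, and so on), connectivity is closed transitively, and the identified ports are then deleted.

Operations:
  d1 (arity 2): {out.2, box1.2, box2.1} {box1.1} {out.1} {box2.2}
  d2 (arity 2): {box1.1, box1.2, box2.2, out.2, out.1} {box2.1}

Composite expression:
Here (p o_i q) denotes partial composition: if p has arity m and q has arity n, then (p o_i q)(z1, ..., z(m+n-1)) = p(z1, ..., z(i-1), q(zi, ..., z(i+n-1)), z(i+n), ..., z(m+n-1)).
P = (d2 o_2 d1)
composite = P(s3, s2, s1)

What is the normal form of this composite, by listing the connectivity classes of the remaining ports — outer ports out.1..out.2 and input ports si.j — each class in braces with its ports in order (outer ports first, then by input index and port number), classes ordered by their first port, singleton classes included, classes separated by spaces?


{out.1, out.2, s1.1, s2.2, s3.1, s3.2} {s1.2} {s2.1}

Two ports join when wires chain via d2-identified ports.
d1 over (s2, s1) gives {out.1} {out.2, s1.1, s2.2} {s1.2} {s2.1}, out.j being that stage's outer ports
d2 over (s3, s2, s1) gives {out.1, out.2, s1.1, s2.2, s3.1, s3.2} {s1.2} {s2.1}, out.j being that stage's outer ports


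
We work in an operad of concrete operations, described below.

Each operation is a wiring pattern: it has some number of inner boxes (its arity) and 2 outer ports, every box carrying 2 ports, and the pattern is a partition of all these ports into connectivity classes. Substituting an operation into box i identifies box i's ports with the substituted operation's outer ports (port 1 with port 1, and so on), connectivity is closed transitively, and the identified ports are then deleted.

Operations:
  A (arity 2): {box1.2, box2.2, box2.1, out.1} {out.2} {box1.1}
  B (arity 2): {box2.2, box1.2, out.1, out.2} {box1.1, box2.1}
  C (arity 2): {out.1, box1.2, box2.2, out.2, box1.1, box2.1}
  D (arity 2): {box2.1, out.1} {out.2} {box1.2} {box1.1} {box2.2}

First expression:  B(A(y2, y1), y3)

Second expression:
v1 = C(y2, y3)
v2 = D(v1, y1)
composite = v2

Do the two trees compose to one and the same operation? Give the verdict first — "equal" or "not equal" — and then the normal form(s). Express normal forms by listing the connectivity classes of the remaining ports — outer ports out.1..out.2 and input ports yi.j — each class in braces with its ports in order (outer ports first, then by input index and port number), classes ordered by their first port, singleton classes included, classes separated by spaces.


Reducing the first expression gives {out.1, out.2, y3.2} {y1.1, y1.2, y2.2, y3.1} {y2.1}
Reducing the second expression gives {out.1, y1.1} {out.2} {y1.2} {y2.1, y2.2, y3.1, y3.2}
They disagree, so not equal.

not equal; first: {out.1, out.2, y3.2} {y1.1, y1.2, y2.2, y3.1} {y2.1}; second: {out.1, y1.1} {out.2} {y1.2} {y2.1, y2.2, y3.1, y3.2}


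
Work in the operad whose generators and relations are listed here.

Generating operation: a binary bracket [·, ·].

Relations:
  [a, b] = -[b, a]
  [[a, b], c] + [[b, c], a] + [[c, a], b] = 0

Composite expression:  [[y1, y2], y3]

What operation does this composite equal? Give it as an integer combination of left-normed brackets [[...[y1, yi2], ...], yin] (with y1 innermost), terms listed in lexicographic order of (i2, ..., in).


In the tensor algebra, words opening y1 carry the y1-anchored form.
Composite bracket: [[y1, y2], y3]
Full expansion: 4 signed words from ab - ba (2^2 = 4).
Only words starting with y1 matter:
  y1y2y3 (sign +1) contributes +[[y1, y2], y3]

[[y1, y2], y3]


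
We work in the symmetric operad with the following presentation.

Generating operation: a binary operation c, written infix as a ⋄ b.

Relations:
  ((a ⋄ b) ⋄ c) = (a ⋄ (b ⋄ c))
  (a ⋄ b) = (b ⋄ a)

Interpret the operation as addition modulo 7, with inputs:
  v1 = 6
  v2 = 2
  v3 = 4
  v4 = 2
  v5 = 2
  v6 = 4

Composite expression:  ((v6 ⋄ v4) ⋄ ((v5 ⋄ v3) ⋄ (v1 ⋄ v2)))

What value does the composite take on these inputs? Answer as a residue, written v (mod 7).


(v6 ⋄ v4) = 6
(v5 ⋄ v3) = 6
(v1 ⋄ v2) = 1
((v5 ⋄ v3) ⋄ (v1 ⋄ v2)) = 0
((v6 ⋄ v4) ⋄ ((v5 ⋄ v3) ⋄ (v1 ⋄ v2))) = 6

6 (mod 7)


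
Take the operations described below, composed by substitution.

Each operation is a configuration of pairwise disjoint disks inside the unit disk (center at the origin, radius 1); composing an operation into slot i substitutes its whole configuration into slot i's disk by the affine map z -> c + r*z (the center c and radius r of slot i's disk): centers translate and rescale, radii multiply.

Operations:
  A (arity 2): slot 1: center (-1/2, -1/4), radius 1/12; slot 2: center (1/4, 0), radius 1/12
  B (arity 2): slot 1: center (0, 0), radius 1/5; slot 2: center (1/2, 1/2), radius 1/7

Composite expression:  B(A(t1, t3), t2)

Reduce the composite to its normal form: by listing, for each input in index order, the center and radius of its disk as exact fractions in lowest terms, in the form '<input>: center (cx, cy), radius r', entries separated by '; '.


Each t-disk chains the slot maps above it in B; radii multiply.
t1 passes through 2 substitutions, ending at center (-1/10, -1/20), radius 1/60
t3 passes through 2 substitutions, ending at center (1/20, 0), radius 1/60
t2 passes through 1 substitution, ending at center (1/2, 1/2), radius 1/7

t1: center (-1/10, -1/20), radius 1/60; t2: center (1/2, 1/2), radius 1/7; t3: center (1/20, 0), radius 1/60


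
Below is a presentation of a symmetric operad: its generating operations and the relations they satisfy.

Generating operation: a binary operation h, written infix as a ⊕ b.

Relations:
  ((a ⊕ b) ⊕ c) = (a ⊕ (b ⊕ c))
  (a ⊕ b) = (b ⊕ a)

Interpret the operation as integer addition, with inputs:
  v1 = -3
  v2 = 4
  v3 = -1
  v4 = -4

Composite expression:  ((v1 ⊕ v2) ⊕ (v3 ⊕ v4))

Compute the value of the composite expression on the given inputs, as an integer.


(v1 ⊕ v2) = 1
(v3 ⊕ v4) = -5
((v1 ⊕ v2) ⊕ (v3 ⊕ v4)) = -4

-4


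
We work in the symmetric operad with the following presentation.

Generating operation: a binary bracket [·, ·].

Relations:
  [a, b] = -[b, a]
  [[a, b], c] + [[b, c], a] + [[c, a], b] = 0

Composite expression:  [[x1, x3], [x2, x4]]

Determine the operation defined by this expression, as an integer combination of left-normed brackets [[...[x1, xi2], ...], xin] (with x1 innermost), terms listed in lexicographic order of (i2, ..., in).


[[[x1, x3], x2], x4] - [[[x1, x3], x4], x2]

Skip Jacobi rewriting: expand, keep x1-initial words, read off terms.
Composite bracket: [[x1, x3], [x2, x4]]
Full expansion: 8 signed words from ab - ba (2^3 = 8).
Only words starting with x1 matter:
  word x1x3x2x4 has sign +1, contributing +[[[x1, x3], x2], x4]
  word x1x3x4x2 has sign -1, contributing -[[[x1, x3], x4], x2]


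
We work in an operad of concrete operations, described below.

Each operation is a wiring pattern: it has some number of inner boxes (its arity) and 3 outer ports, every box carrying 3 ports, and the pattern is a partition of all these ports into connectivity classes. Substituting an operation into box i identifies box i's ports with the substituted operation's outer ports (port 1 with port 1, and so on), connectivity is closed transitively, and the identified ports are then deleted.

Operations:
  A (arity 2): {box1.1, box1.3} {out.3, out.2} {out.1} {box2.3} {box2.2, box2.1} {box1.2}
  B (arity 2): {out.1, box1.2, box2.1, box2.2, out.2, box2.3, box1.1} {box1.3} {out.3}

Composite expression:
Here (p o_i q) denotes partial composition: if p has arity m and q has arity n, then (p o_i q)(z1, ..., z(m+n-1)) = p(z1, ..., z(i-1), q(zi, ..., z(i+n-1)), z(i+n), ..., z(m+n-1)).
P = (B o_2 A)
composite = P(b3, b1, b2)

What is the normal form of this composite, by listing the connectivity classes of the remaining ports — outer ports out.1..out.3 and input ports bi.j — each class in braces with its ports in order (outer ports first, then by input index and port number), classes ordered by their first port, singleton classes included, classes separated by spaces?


{out.1, out.2, b3.1, b3.2} {out.3} {b1.1, b1.3} {b1.2} {b2.1, b2.2} {b2.3} {b3.3}

Substituting into B glues patterns; closure does the rest.
after A, the pattern on (b1, b2) reads {out.1} {out.2, out.3} {b1.1, b1.3} {b1.2} {b2.1, b2.2} {b2.3} (out.j = its outer ports)
after B, the pattern on (b3, b1, b2) reads {out.1, out.2, b3.1, b3.2} {out.3} {b1.1, b1.3} {b1.2} {b2.1, b2.2} {b2.3} {b3.3} (out.j = its outer ports)


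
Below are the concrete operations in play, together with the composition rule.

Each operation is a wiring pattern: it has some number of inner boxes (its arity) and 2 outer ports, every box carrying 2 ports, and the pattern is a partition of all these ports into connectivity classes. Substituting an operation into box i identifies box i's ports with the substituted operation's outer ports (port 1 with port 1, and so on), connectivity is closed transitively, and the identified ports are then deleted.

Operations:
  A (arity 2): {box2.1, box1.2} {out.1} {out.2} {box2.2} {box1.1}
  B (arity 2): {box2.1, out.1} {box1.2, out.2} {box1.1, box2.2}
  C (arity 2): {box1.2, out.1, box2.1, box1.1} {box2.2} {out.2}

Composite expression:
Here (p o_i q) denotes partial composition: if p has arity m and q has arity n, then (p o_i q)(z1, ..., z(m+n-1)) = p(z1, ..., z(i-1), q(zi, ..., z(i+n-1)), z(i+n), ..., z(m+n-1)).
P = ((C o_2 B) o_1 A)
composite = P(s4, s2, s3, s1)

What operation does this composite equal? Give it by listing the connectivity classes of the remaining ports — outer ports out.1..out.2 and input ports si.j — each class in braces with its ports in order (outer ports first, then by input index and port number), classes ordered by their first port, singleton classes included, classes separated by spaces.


Connectivity passes through glued C-boundaries; trace each wire chain.
stage A: inputs (s4, s2), connectivity {out.1} {out.2} {s2.1, s4.2} {s2.2} {s4.1}, out.j its boundary
stage B: inputs (s3, s1), connectivity {out.1, s1.1} {out.2, s3.2} {s1.2, s3.1}, out.j its boundary
stage C: inputs (s4, s2, s3, s1), connectivity {out.1, s1.1} {out.2} {s1.2, s3.1} {s2.1, s4.2} {s2.2} {s3.2} {s4.1}, out.j its boundary

{out.1, s1.1} {out.2} {s1.2, s3.1} {s2.1, s4.2} {s2.2} {s3.2} {s4.1}


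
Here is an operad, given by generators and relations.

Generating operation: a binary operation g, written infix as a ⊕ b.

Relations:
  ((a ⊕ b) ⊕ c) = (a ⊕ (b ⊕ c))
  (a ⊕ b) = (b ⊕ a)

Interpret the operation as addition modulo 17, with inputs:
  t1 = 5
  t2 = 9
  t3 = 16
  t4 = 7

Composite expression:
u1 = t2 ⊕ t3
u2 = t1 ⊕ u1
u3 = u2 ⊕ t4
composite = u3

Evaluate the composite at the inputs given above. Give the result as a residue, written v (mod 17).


(t2 ⊕ t3) = 8
(t1 ⊕ (t2 ⊕ t3)) = 13
((t1 ⊕ (t2 ⊕ t3)) ⊕ t4) = 3

3 (mod 17)


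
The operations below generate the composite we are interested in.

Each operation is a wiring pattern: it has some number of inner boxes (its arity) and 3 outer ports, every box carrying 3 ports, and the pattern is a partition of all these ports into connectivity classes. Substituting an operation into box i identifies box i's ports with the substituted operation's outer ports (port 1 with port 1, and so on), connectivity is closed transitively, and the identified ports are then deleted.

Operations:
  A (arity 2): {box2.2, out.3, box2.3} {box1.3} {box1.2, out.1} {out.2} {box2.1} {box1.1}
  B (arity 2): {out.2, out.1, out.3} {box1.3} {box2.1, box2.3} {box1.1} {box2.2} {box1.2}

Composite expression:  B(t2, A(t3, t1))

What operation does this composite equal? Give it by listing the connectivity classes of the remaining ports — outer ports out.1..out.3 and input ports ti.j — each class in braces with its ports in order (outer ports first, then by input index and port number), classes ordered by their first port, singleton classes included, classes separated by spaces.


{out.1, out.2, out.3} {t1.1} {t1.2, t1.3, t3.2} {t2.1} {t2.2} {t2.3} {t3.1} {t3.3}

Substituting into B glues patterns; closure does the rest.
the subtree at A composes to {out.1, t3.2} {out.2} {out.3, t1.2, t1.3} {t1.1} {t3.1} {t3.3} on (t3, t1); out.j = own outer ports
the subtree at B composes to {out.1, out.2, out.3} {t1.1} {t1.2, t1.3, t3.2} {t2.1} {t2.2} {t2.3} {t3.1} {t3.3} on (t2, t3, t1); out.j = own outer ports


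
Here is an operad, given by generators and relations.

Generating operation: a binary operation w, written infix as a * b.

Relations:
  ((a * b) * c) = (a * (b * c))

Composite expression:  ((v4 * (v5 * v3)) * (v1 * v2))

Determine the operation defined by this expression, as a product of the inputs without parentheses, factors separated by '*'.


v4 * v5 * v3 * v1 * v2

Key point: w is associative — brackets drop, the v-order remains.
(v5 * v3) flattens to v5 * v3
(v4 * (v5 * v3)) flattens to v4 * v5 * v3
(v1 * v2) flattens to v1 * v2
((v4 * (v5 * v3)) * (v1 * v2)) flattens to v4 * v5 * v3 * v1 * v2


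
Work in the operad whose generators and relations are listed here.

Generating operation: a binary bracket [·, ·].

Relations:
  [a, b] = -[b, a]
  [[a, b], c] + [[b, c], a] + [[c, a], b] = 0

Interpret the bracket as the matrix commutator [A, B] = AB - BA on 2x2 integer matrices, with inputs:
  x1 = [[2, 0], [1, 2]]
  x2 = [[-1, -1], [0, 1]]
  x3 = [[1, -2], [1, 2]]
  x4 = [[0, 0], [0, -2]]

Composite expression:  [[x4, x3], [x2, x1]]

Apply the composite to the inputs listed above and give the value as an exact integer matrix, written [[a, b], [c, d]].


[[-8, -8], [4, 8]]

[x4, x3] = [[0, -4], [-2, 0]]
[x2, x1] = [[-1, 0], [2, 1]]
[[x4, x3], [x2, x1]] = [[-8, -8], [4, 8]]


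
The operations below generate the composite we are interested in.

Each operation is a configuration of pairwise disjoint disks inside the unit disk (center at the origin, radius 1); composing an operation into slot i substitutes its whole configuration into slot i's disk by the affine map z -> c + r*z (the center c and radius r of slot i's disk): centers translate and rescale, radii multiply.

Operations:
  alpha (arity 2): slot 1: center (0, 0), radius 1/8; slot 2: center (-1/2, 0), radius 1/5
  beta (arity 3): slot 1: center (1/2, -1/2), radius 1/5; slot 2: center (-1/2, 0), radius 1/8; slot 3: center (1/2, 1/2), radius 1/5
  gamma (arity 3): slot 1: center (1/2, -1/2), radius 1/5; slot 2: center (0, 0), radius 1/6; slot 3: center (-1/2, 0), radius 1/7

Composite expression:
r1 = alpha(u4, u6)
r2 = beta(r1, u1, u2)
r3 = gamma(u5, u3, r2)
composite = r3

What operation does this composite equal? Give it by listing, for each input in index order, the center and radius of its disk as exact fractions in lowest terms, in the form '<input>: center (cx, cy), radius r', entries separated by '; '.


u1: center (-4/7, 0), radius 1/56; u2: center (-3/7, 1/14), radius 1/35; u3: center (0, 0), radius 1/6; u4: center (-3/7, -1/14), radius 1/280; u5: center (1/2, -1/2), radius 1/5; u6: center (-31/70, -1/14), radius 1/175

Below gamma, radii multiply path by path; the u-disk centers shift.
for u5, the 1-step affine chain lands on center (1/2, -1/2), radius 1/5
for u3, the 1-step affine chain lands on center (0, 0), radius 1/6
for u4, the 3-step affine chain lands on center (-3/7, -1/14), radius 1/280
for u6, the 3-step affine chain lands on center (-31/70, -1/14), radius 1/175
for u1, the 2-step affine chain lands on center (-4/7, 0), radius 1/56
for u2, the 2-step affine chain lands on center (-3/7, 1/14), radius 1/35


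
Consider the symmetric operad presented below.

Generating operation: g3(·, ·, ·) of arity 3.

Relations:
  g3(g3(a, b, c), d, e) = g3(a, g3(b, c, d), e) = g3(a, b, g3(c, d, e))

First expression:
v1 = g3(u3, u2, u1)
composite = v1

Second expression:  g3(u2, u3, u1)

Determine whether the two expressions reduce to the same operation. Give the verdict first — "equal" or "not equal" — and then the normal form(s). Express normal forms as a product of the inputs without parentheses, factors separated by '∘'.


not equal: they reduce to u3 ∘ u2 ∘ u1 and u2 ∘ u3 ∘ u1

The first expression reduces to u3 ∘ u2 ∘ u1
The second expression reduces to u2 ∘ u3 ∘ u1
Different reductions; not equal.


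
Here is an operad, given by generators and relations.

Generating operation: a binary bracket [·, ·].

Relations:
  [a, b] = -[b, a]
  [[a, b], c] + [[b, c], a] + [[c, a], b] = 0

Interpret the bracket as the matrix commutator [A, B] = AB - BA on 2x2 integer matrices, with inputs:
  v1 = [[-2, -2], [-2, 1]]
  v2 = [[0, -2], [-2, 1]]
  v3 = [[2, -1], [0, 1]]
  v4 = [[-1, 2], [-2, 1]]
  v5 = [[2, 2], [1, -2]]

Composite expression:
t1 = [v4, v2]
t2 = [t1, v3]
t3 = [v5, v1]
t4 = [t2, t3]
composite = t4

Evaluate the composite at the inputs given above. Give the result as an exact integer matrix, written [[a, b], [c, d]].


[v4, v2] = [[-8, 6], [-2, 8]]
[[v4, v2], v3] = [[-2, 10], [-2, 2]]
[v5, v1] = [[-2, -2], [5, 2]]
[[[v4, v2], v3], [v5, v1]] = [[46, 48], [28, -46]]

[[46, 48], [28, -46]]


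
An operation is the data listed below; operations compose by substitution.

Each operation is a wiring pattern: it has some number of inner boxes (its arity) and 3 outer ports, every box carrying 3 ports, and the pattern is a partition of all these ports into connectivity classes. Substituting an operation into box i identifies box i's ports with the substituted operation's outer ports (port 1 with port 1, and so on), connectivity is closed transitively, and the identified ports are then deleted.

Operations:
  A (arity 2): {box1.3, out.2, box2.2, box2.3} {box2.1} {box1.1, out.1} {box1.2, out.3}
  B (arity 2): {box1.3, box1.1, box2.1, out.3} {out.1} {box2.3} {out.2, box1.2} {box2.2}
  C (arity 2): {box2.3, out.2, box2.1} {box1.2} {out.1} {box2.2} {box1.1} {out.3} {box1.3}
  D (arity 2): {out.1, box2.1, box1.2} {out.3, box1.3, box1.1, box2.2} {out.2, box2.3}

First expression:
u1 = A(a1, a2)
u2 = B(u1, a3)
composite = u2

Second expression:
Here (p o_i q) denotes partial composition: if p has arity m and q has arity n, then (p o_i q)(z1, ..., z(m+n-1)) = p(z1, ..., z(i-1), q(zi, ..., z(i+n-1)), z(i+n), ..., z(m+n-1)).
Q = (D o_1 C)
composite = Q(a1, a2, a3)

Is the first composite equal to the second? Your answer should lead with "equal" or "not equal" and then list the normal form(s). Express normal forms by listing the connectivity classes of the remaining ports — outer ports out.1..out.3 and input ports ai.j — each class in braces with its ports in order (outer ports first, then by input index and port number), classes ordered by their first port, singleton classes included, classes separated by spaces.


not equal — first {out.1} {out.2, a1.3, a2.2, a2.3} {out.3, a1.1, a1.2, a3.1} {a2.1} {a3.2} {a3.3}, second {out.1, a2.1, a2.3, a3.1} {out.2, a3.3} {out.3, a3.2} {a1.1} {a1.2} {a1.3} {a2.2}

In normal form, the first expression is {out.1} {out.2, a1.3, a2.2, a2.3} {out.3, a1.1, a1.2, a3.1} {a2.1} {a3.2} {a3.3}
In normal form, the second expression is {out.1, a2.1, a2.3, a3.1} {out.2, a3.3} {out.3, a3.2} {a1.1} {a1.2} {a1.3} {a2.2}
They disagree, so not equal.


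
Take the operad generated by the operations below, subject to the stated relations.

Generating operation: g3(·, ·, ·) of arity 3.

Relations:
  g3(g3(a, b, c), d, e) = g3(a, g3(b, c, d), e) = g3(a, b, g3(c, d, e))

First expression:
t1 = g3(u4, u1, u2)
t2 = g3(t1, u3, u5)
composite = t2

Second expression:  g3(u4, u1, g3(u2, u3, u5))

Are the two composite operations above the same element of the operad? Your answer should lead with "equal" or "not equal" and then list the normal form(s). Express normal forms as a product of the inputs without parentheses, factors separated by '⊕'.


equal; the common form is u4 ⊕ u1 ⊕ u2 ⊕ u3 ⊕ u5

The first expression, normalized: u4 ⊕ u1 ⊕ u2 ⊕ u3 ⊕ u5
The second expression, normalized: u4 ⊕ u1 ⊕ u2 ⊕ u3 ⊕ u5
Both agree, so they are equal.


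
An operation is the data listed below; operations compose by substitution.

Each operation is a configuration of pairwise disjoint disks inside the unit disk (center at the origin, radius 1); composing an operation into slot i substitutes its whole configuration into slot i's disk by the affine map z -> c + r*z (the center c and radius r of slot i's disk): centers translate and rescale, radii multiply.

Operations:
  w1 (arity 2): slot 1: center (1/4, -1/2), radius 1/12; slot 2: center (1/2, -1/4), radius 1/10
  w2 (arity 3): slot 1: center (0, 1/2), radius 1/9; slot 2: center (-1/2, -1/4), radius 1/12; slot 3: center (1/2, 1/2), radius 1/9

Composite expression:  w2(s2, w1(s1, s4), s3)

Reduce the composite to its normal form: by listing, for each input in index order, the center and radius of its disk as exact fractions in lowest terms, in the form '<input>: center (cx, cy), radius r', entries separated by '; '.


s1: center (-23/48, -7/24), radius 1/144; s2: center (0, 1/2), radius 1/9; s3: center (1/2, 1/2), radius 1/9; s4: center (-11/24, -13/48), radius 1/120

Affine substitution under w2: radii multiply and s-centers shift.
tracing s2 down its 1-map path: center (0, 1/2), radius 1/9
tracing s1 down its 2-map path: center (-23/48, -7/24), radius 1/144
tracing s4 down its 2-map path: center (-11/24, -13/48), radius 1/120
tracing s3 down its 1-map path: center (1/2, 1/2), radius 1/9


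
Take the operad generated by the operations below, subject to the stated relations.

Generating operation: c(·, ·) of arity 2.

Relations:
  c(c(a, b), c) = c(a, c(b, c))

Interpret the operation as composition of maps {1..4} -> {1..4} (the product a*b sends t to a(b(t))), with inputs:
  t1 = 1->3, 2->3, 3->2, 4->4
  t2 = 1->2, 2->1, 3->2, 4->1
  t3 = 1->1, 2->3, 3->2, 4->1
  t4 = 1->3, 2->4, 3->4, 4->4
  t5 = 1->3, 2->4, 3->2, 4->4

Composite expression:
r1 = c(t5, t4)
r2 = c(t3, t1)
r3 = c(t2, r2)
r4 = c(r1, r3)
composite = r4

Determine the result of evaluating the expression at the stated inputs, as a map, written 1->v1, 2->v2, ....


c(t5, t4) = 1->2, 2->4, 3->4, 4->4
c(t3, t1) = 1->2, 2->2, 3->3, 4->1
c(t2, c(t3, t1)) = 1->1, 2->1, 3->2, 4->2
c(c(t5, t4), c(t2, c(t3, t1))) = 1->2, 2->2, 3->4, 4->4

1->2, 2->2, 3->4, 4->4


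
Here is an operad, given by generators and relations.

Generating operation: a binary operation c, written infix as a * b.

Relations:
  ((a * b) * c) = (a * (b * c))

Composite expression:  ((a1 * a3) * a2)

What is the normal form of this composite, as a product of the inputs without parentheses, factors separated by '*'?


a1 * a3 * a2

Every regrouping of c is equal, so read the a-inputs in written order.
(a1 * a3) unparenthesizes to a1 * a3
((a1 * a3) * a2) unparenthesizes to a1 * a3 * a2


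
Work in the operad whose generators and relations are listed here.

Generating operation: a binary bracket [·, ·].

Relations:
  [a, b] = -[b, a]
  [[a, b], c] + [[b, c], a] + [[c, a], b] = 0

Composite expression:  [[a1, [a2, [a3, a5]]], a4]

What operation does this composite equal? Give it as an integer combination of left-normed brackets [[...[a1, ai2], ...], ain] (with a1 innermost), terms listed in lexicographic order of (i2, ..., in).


Antisymmetry and Jacobi reduce to a1-anchored left-normed brackets.
Composite bracket: [[a1, [a2, [a3, a5]]], a4]
Applying ab - ba throughout gives 16 signed words (2^4 = 16).
Coefficients come from the a1-initial words:
  word a1a2a3a5a4 has sign +1, contributing +[[[[a1, a2], a3], a5], a4]
  word a1a2a5a3a4 has sign -1, contributing -[[[[a1, a2], a5], a3], a4]
  word a1a3a5a2a4 has sign -1, contributing -[[[[a1, a3], a5], a2], a4]
  word a1a5a3a2a4 has sign +1, contributing +[[[[a1, a5], a3], a2], a4]

[[[[a1, a2], a3], a5], a4] - [[[[a1, a2], a5], a3], a4] - [[[[a1, a3], a5], a2], a4] + [[[[a1, a5], a3], a2], a4]


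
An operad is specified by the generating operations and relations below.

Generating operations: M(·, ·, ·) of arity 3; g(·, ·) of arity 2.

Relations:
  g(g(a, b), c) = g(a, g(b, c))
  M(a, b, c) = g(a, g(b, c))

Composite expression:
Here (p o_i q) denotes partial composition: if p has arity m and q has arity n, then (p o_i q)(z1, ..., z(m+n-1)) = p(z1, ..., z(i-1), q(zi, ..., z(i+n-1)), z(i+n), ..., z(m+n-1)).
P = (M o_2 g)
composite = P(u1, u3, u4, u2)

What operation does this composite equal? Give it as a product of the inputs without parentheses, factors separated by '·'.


u1 · u3 · u4 · u2

All parenthesizations of M agree; list the u-inputs left to right.
g(u3, u4) unparenthesizes to u3 · u4
M(u1, g(u3, u4), u2) unparenthesizes to u1 · u3 · u4 · u2


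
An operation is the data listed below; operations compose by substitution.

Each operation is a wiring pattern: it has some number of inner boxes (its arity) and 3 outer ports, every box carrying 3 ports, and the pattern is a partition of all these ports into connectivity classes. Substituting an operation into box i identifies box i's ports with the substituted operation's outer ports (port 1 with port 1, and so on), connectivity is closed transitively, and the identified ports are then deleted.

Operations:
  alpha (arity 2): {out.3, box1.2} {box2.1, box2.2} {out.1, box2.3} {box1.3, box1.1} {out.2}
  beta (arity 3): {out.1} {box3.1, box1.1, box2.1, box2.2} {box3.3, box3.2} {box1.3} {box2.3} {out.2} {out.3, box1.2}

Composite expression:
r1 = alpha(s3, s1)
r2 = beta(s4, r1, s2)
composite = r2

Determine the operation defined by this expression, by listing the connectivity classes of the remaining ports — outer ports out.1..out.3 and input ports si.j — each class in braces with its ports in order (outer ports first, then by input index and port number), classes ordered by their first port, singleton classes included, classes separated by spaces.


{out.1} {out.2} {out.3, s4.2} {s1.1, s1.2} {s1.3, s2.1, s4.1} {s2.2, s2.3} {s3.1, s3.3} {s3.2} {s4.3}

Substituting into beta glues patterns; closure does the rest.
composing alpha on (s3, s1), with out.j its own outer ports: {out.1, s1.3} {out.2} {out.3, s3.2} {s1.1, s1.2} {s3.1, s3.3}
composing beta on (s4, s3, s1, s2), with out.j its own outer ports: {out.1} {out.2} {out.3, s4.2} {s1.1, s1.2} {s1.3, s2.1, s4.1} {s2.2, s2.3} {s3.1, s3.3} {s3.2} {s4.3}
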